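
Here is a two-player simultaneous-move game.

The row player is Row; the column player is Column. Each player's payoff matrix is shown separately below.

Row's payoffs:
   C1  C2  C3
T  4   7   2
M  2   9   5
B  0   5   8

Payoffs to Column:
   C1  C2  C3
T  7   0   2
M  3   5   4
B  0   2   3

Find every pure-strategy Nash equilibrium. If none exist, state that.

For each player, find the best response to each opponent profile; mutual best responses are the pure NE.
Row against C1: payoffs 4, 2, 0 → best response T.
Row against C2: payoffs 7, 9, 5 → best response M.
Row against C3: payoffs 2, 5, 8 → best response B.
Column against T: payoffs 7, 0, 2 → best response C1.
Column against M: payoffs 3, 5, 4 → best response C2.
Column against B: payoffs 0, 2, 3 → best response C3.
Mutual best responses: (T, C1); (M, C2); (B, C3).

Pure-strategy Nash equilibria: (T, C1) and (M, C2) and (B, C3)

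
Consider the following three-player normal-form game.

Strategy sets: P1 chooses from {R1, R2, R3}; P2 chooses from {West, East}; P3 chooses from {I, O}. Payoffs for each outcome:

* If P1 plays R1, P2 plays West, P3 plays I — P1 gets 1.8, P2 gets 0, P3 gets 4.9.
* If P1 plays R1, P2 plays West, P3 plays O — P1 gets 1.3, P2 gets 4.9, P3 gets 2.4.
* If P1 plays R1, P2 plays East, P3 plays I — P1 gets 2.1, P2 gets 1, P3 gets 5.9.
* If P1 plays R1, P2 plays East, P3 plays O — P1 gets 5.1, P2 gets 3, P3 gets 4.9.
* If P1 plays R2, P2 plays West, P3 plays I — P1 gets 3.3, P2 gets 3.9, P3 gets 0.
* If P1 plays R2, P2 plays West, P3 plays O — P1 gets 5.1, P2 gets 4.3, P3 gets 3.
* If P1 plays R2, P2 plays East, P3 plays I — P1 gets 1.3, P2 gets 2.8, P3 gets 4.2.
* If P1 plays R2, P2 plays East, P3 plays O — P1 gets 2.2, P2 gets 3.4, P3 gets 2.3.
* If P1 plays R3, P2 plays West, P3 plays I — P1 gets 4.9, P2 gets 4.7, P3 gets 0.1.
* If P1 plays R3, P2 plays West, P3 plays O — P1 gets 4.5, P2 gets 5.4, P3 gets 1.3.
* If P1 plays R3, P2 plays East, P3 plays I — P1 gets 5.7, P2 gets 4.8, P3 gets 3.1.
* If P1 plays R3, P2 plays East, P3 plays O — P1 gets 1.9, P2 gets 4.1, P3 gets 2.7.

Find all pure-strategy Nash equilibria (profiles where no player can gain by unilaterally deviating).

P1 against (West, I): payoffs 1.8, 3.3, 4.9 → best response R3.
P1 against (West, O): payoffs 1.3, 5.1, 4.5 → best response R2.
P1 against (East, I): payoffs 2.1, 1.3, 5.7 → best response R3.
P1 against (East, O): payoffs 5.1, 2.2, 1.9 → best response R1.
P2 against (R1, I): payoffs 0, 1 → best response East.
P2 against (R1, O): payoffs 4.9, 3 → best response West.
P2 against (R2, I): payoffs 3.9, 2.8 → best response West.
P2 against (R2, O): payoffs 4.3, 3.4 → best response West.
P2 against (R3, I): payoffs 4.7, 4.8 → best response East.
P2 against (R3, O): payoffs 5.4, 4.1 → best response West.
P3 against (R1, West): payoffs 4.9, 2.4 → best response I.
P3 against (R1, East): payoffs 5.9, 4.9 → best response I.
P3 against (R2, West): payoffs 0, 3 → best response O.
P3 against (R2, East): payoffs 4.2, 2.3 → best response I.
P3 against (R3, West): payoffs 0.1, 1.3 → best response O.
P3 against (R3, East): payoffs 3.1, 2.7 → best response I.
Mutual best responses: (R2, West, O); (R3, East, I).

Pure-strategy Nash equilibria: (R2, West, O), (R3, East, I)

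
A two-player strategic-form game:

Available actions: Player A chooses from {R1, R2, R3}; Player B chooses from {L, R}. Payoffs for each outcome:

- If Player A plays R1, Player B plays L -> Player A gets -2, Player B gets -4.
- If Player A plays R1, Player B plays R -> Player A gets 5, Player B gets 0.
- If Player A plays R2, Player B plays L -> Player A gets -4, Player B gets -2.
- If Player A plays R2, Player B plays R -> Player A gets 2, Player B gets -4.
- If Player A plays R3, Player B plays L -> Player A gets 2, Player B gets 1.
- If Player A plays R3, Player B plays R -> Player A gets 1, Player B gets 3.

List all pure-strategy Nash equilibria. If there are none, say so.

Player A against L: payoffs -2, -4, 2 → best response R3.
Player A against R: payoffs 5, 2, 1 → best response R1.
Player B against R1: payoffs -4, 0 → best response R.
Player B against R2: payoffs -2, -4 → best response L.
Player B against R3: payoffs 1, 3 → best response R.
Mutual best responses: (R1, R).

The unique pure-strategy Nash equilibrium is (R1, R).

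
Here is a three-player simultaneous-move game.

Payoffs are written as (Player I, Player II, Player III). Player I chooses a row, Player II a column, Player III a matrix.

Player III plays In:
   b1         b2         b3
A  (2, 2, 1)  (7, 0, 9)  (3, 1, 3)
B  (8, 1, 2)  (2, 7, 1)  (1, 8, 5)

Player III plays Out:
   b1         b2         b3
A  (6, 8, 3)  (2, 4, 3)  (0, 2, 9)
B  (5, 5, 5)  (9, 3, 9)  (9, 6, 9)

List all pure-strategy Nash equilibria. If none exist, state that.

Player I against (b1, In): payoffs 2, 8 → best response B.
Player I against (b1, Out): payoffs 6, 5 → best response A.
Player I against (b2, In): payoffs 7, 2 → best response A.
Player I against (b2, Out): payoffs 2, 9 → best response B.
Player I against (b3, In): payoffs 3, 1 → best response A.
Player I against (b3, Out): payoffs 0, 9 → best response B.
Player II against (A, In): payoffs 2, 0, 1 → best response b1.
Player II against (A, Out): payoffs 8, 4, 2 → best response b1.
Player II against (B, In): payoffs 1, 7, 8 → best response b3.
Player II against (B, Out): payoffs 5, 3, 6 → best response b3.
Player III against (A, b1): payoffs 1, 3 → best response Out.
Player III against (A, b2): payoffs 9, 3 → best response In.
Player III against (A, b3): payoffs 3, 9 → best response Out.
Player III against (B, b1): payoffs 2, 5 → best response Out.
Player III against (B, b2): payoffs 1, 9 → best response Out.
Player III against (B, b3): payoffs 5, 9 → best response Out.
Mutual best responses: (A, b1, Out); (B, b3, Out).

Pure-strategy Nash equilibria: (A, b1, Out) and (B, b3, Out)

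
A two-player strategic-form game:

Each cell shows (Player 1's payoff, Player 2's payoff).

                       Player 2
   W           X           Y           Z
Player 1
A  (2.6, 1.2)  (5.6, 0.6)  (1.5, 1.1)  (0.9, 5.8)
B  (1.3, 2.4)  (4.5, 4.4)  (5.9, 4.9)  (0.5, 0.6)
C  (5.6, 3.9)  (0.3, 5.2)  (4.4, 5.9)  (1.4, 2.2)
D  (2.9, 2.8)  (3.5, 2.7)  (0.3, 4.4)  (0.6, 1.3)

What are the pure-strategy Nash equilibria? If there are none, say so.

Pure NE: (B, Y)

(A, W): Player 1 can switch to C (2.6 → 5.6). Not NE.
(A, X): Player 2 can switch to W (0.6 → 1.2). Not NE.
(A, Y): Player 1 can switch to B (1.5 → 5.9). Not NE.
(A, Z): Player 1 can switch to C (0.9 → 1.4). Not NE.
(B, W): Player 1 can switch to A (1.3 → 2.6). Not NE.
(B, X): Player 1 can switch to A (4.5 → 5.6). Not NE.
(B, Y): Player 1 gets 5.9, best alternative 4.4; Player 2 gets 4.9, best alternative 4.4. No profitable deviation — NE.
(The remaining 9 profiles each have a profitable deviation by the same check.)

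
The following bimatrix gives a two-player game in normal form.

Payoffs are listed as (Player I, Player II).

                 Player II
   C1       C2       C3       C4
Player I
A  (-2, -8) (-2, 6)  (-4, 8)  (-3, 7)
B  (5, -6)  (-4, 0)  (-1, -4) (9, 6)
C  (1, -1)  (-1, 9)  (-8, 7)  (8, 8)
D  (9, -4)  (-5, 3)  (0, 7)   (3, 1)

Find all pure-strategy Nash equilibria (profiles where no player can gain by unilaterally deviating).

For each strategy profile, look for a profitable unilateral deviation.
(A, C1): Player I can switch to B (-2 → 5). Not NE.
(A, C2): Player I can switch to C (-2 → -1). Not NE.
(A, C3): Player I can switch to B (-4 → -1). Not NE.
(A, C4): Player I can switch to B (-3 → 9). Not NE.
(B, C1): Player I can switch to D (5 → 9). Not NE.
(B, C2): Player I can switch to A (-4 → -2). Not NE.
(B, C3): Player I can switch to D (-1 → 0). Not NE.
(B, C4): Player I gets 9, best alternative 8; Player II gets 6, best alternative 0. No profitable deviation — NE.
(C, C1): Player I can switch to B (1 → 5). Not NE.
(C, C2): Player I gets -1, best alternative -2; Player II gets 9, best alternative 8. No profitable deviation — NE.
(C, C3): Player I can switch to A (-8 → -4). Not NE.
(C, C4): Player I can switch to B (8 → 9). Not NE.
(D, C1): Player II can switch to C2 (-4 → 3). Not NE.
(D, C2): Player I can switch to A (-5 → -2). Not NE.
(D, C3): Player I gets 0, best alternative -1; Player II gets 7, best alternative 3. No profitable deviation — NE.
(The remaining 1 profile has a profitable deviation by the same check.)

(B, C4), (C, C2), (D, C3)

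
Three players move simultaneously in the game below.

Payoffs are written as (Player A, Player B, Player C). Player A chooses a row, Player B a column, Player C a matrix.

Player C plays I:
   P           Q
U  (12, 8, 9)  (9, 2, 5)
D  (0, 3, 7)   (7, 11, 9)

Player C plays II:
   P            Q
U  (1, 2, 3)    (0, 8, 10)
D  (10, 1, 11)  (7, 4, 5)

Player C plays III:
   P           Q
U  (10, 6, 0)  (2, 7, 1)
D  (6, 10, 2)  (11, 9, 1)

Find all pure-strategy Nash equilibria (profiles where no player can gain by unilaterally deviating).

The unique pure-strategy Nash equilibrium is (U, P, I).

Player A against (P, I): payoffs 12, 0 → best response U.
Player A against (P, II): payoffs 1, 10 → best response D.
Player A against (P, III): payoffs 10, 6 → best response U.
Player A against (Q, I): payoffs 9, 7 → best response U.
Player A against (Q, II): payoffs 0, 7 → best response D.
Player A against (Q, III): payoffs 2, 11 → best response D.
Player B against (U, I): payoffs 8, 2 → best response P.
Player B against (U, II): payoffs 2, 8 → best response Q.
Player B against (U, III): payoffs 6, 7 → best response Q.
Player B against (D, I): payoffs 3, 11 → best response Q.
Player B against (D, II): payoffs 1, 4 → best response Q.
Player B against (D, III): payoffs 10, 9 → best response P.
Player C against (U, P): payoffs 9, 3, 0 → best response I.
Player C against (U, Q): payoffs 5, 10, 1 → best response II.
Player C against (D, P): payoffs 7, 11, 2 → best response II.
Player C against (D, Q): payoffs 9, 5, 1 → best response I.
Mutual best responses: (U, P, I).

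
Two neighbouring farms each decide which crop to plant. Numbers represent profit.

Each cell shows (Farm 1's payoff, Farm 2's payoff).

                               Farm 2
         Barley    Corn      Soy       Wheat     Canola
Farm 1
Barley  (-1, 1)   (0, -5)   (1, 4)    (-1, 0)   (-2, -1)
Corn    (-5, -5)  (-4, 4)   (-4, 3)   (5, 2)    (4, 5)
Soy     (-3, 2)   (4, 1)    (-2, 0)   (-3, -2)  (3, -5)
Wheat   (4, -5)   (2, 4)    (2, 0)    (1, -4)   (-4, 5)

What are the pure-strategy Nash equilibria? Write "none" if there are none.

Pure NE: (Corn, Canola)

(Barley, Barley): Farm 1 can switch to Wheat (-1 → 4). Not NE.
(Barley, Corn): Farm 1 can switch to Soy (0 → 4). Not NE.
(Barley, Soy): Farm 1 can switch to Wheat (1 → 2). Not NE.
(Barley, Wheat): Farm 1 can switch to Corn (-1 → 5). Not NE.
(Barley, Canola): Farm 1 can switch to Corn (-2 → 4). Not NE.
(Corn, Barley): Farm 1 can switch to Barley (-5 → -1). Not NE.
(Corn, Corn): Farm 1 can switch to Barley (-4 → 0). Not NE.
(Corn, Soy): Farm 1 can switch to Barley (-4 → 1). Not NE.
(Corn, Canola): Farm 1 gets 4, best alternative 3; Farm 2 gets 5, best alternative 4. No profitable deviation — NE.
(The remaining 11 profiles each have a profitable deviation by the same check.)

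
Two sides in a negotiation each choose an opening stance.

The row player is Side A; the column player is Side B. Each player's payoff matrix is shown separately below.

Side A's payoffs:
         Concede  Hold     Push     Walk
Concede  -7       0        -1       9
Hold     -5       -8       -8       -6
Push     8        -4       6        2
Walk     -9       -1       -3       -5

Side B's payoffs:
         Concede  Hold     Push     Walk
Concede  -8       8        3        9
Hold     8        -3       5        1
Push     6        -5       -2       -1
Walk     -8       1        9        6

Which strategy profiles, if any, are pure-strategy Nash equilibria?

For each strategy profile, look for a profitable unilateral deviation.
(Concede, Concede): Side A can switch to Hold (-7 → -5). Not NE.
(Concede, Hold): Side B can switch to Walk (8 → 9). Not NE.
(Concede, Push): Side A can switch to Push (-1 → 6). Not NE.
(Concede, Walk): Side A gets 9, best alternative 2; Side B gets 9, best alternative 8. No profitable deviation — NE.
(Hold, Concede): Side A can switch to Push (-5 → 8). Not NE.
(Hold, Hold): Side A can switch to Concede (-8 → 0). Not NE.
(Hold, Push): Side A can switch to Concede (-8 → -1). Not NE.
(Hold, Walk): Side A can switch to Concede (-6 → 9). Not NE.
(Push, Concede): Side A gets 8, best alternative -5; Side B gets 6, best alternative -1. No profitable deviation — NE.
(Push, Hold): Side A can switch to Concede (-4 → 0). Not NE.
(Push, Push): Side B can switch to Concede (-2 → 6). Not NE.
(Push, Walk): Side A can switch to Concede (2 → 9). Not NE.
(Walk, Concede): Side A can switch to Concede (-9 → -7). Not NE.
(Walk, Hold): Side A can switch to Concede (-1 → 0). Not NE.
(The remaining 2 profiles each have a profitable deviation by the same check.)

(Concede, Walk), (Push, Concede)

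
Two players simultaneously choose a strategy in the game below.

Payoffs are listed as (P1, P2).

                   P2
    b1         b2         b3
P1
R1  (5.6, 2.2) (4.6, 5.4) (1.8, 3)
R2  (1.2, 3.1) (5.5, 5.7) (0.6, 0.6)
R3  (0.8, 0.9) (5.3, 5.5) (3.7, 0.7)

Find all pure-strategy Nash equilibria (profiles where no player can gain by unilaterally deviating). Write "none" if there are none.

The unique pure-strategy Nash equilibrium is (R2, b2).

Check each profile: it is a Nash equilibrium iff no player can strictly gain by switching unilaterally.
(R1, b1): P2 can switch to b2 (2.2 → 5.4). Not NE.
(R1, b2): P1 can switch to R2 (4.6 → 5.5). Not NE.
(R1, b3): P1 can switch to R3 (1.8 → 3.7). Not NE.
(R2, b1): P1 can switch to R1 (1.2 → 5.6). Not NE.
(R2, b2): P1 gets 5.5, best alternative 5.3; P2 gets 5.7, best alternative 3.1. No profitable deviation — NE.
(R2, b3): P1 can switch to R1 (0.6 → 1.8). Not NE.
(R3, b1): P1 can switch to R1 (0.8 → 5.6). Not NE.
(The remaining 2 profiles each have a profitable deviation by the same check.)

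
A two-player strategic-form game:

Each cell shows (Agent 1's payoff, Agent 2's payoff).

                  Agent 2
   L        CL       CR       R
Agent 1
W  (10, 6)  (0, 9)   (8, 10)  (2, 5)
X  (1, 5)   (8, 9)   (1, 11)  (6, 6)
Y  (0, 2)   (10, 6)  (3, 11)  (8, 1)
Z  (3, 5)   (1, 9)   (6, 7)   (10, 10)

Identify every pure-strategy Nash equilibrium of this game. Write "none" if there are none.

The pure Nash equilibria are (W, CR), (Z, R).

Agent 1 against L: payoffs 10, 1, 0, 3 → best response W.
Agent 1 against CL: payoffs 0, 8, 10, 1 → best response Y.
Agent 1 against CR: payoffs 8, 1, 3, 6 → best response W.
Agent 1 against R: payoffs 2, 6, 8, 10 → best response Z.
Agent 2 against W: payoffs 6, 9, 10, 5 → best response CR.
Agent 2 against X: payoffs 5, 9, 11, 6 → best response CR.
Agent 2 against Y: payoffs 2, 6, 11, 1 → best response CR.
Agent 2 against Z: payoffs 5, 9, 7, 10 → best response R.
Mutual best responses: (W, CR); (Z, R).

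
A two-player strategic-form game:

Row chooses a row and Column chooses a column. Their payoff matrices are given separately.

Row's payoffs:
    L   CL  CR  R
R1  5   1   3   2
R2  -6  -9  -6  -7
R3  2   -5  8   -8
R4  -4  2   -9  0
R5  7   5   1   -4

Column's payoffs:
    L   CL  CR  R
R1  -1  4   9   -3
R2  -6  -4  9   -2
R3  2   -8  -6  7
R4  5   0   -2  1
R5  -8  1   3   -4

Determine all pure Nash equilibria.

Mark each player's best response to every combination of opponents' strategies; a profile where every player is best-responding is a pure Nash equilibrium.
Row against L: payoffs 5, -6, 2, -4, 7 → best response R5.
Row against CL: payoffs 1, -9, -5, 2, 5 → best response R5.
Row against CR: payoffs 3, -6, 8, -9, 1 → best response R3.
Row against R: payoffs 2, -7, -8, 0, -4 → best response R1.
Column against R1: payoffs -1, 4, 9, -3 → best response CR.
Column against R2: payoffs -6, -4, 9, -2 → best response CR.
Column against R3: payoffs 2, -8, -6, 7 → best response R.
Column against R4: payoffs 5, 0, -2, 1 → best response L.
Column against R5: payoffs -8, 1, 3, -4 → best response CR.
No profile is a mutual best response for all players.

This game has no pure Nash equilibrium.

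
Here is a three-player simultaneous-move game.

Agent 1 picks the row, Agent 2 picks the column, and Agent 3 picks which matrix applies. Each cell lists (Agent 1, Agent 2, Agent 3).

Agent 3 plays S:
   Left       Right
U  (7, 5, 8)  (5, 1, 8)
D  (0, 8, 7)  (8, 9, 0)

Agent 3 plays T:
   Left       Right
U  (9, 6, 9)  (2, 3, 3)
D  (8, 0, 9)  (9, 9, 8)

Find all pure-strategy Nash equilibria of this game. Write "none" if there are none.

(U, Left, T); (D, Right, T)

For each player, find the best response to each opponent profile; mutual best responses are the pure NE.
Agent 1 against (Left, S): payoffs 7, 0 → best response U.
Agent 1 against (Left, T): payoffs 9, 8 → best response U.
Agent 1 against (Right, S): payoffs 5, 8 → best response D.
Agent 1 against (Right, T): payoffs 2, 9 → best response D.
Agent 2 against (U, S): payoffs 5, 1 → best response Left.
Agent 2 against (U, T): payoffs 6, 3 → best response Left.
Agent 2 against (D, S): payoffs 8, 9 → best response Right.
Agent 2 against (D, T): payoffs 0, 9 → best response Right.
Agent 3 against (U, Left): payoffs 8, 9 → best response T.
Agent 3 against (U, Right): payoffs 8, 3 → best response S.
Agent 3 against (D, Left): payoffs 7, 9 → best response T.
Agent 3 against (D, Right): payoffs 0, 8 → best response T.
Mutual best responses: (U, Left, T); (D, Right, T).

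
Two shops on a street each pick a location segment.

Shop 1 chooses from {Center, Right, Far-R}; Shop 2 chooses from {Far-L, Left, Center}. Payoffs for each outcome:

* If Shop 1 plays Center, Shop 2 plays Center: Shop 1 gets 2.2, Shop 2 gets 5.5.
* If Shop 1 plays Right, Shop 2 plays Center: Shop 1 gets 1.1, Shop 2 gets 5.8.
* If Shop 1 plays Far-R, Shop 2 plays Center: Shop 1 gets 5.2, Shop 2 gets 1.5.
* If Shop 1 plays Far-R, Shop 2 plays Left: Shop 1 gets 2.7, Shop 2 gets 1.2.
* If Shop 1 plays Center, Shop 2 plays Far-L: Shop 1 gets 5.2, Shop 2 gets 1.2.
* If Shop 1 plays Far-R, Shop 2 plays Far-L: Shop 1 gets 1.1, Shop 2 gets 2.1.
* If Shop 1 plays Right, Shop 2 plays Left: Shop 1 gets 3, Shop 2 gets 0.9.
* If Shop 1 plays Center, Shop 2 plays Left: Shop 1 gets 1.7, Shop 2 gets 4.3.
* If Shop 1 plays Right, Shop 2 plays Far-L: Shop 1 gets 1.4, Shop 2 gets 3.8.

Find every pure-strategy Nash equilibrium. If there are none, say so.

(Center, Far-L): Shop 2 can switch to Left (1.2 → 4.3). Not NE.
(Center, Left): Shop 1 can switch to Right (1.7 → 3). Not NE.
(Center, Center): Shop 1 can switch to Far-R (2.2 → 5.2). Not NE.
(Right, Far-L): Shop 1 can switch to Center (1.4 → 5.2). Not NE.
(Right, Left): Shop 2 can switch to Far-L (0.9 → 3.8). Not NE.
(Right, Center): Shop 1 can switch to Center (1.1 → 2.2). Not NE.
(Far-R, Far-L): Shop 1 can switch to Center (1.1 → 5.2). Not NE.
(Far-R, Left): Shop 1 can switch to Right (2.7 → 3). Not NE.
(Far-R, Center): Shop 2 can switch to Far-L (1.5 → 2.1). Not NE.

No pure-strategy Nash equilibrium.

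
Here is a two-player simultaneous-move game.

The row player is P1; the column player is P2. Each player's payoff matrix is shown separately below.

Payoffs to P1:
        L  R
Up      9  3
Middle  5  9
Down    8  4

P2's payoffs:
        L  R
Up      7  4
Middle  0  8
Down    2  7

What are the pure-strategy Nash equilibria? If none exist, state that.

The pure Nash equilibria are (Up, L); (Middle, R).

(Up, L): P1 gets 9, best alternative 8; P2 gets 7, best alternative 4. No profitable deviation — NE.
(Up, R): P1 can switch to Middle (3 → 9). Not NE.
(Middle, L): P1 can switch to Up (5 → 9). Not NE.
(Middle, R): P1 gets 9, best alternative 4; P2 gets 8, best alternative 0. No profitable deviation — NE.
(Down, L): P1 can switch to Up (8 → 9). Not NE.
(Down, R): P1 can switch to Middle (4 → 9). Not NE.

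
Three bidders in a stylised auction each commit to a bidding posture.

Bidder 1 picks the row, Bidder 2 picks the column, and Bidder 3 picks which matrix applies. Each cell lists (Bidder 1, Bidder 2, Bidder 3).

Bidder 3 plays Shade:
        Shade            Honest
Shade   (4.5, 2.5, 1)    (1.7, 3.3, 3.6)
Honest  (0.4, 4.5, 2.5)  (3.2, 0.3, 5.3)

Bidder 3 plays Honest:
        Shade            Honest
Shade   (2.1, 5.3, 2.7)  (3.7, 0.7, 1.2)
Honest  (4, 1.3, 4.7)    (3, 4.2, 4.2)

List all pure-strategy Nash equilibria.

There is no pure-strategy Nash equilibrium.

Bidder 1 against (Shade, Shade): payoffs 4.5, 0.4 → best response Shade.
Bidder 1 against (Shade, Honest): payoffs 2.1, 4 → best response Honest.
Bidder 1 against (Honest, Shade): payoffs 1.7, 3.2 → best response Honest.
Bidder 1 against (Honest, Honest): payoffs 3.7, 3 → best response Shade.
Bidder 2 against (Shade, Shade): payoffs 2.5, 3.3 → best response Honest.
Bidder 2 against (Shade, Honest): payoffs 5.3, 0.7 → best response Shade.
Bidder 2 against (Honest, Shade): payoffs 4.5, 0.3 → best response Shade.
Bidder 2 against (Honest, Honest): payoffs 1.3, 4.2 → best response Honest.
Bidder 3 against (Shade, Shade): payoffs 1, 2.7 → best response Honest.
Bidder 3 against (Shade, Honest): payoffs 3.6, 1.2 → best response Shade.
Bidder 3 against (Honest, Shade): payoffs 2.5, 4.7 → best response Honest.
Bidder 3 against (Honest, Honest): payoffs 5.3, 4.2 → best response Shade.
No profile is a mutual best response for all players.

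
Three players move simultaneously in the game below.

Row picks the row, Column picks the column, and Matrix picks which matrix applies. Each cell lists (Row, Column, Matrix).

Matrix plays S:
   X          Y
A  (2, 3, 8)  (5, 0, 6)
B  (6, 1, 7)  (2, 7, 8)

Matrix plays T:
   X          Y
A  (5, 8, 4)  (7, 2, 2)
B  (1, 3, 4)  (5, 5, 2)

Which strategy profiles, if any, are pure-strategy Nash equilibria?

(A, X, S): Row can switch to B (2 → 6). Not NE.
(A, X, T): Matrix can switch to S (4 → 8). Not NE.
(A, Y, S): Column can switch to X (0 → 3). Not NE.
(A, Y, T): Column can switch to X (2 → 8). Not NE.
(B, X, S): Column can switch to Y (1 → 7). Not NE.
(B, X, T): Row can switch to A (1 → 5). Not NE.
(B, Y, S): Row can switch to A (2 → 5). Not NE.
(B, Y, T): Row can switch to A (5 → 7). Not NE.

No pure-strategy Nash equilibrium.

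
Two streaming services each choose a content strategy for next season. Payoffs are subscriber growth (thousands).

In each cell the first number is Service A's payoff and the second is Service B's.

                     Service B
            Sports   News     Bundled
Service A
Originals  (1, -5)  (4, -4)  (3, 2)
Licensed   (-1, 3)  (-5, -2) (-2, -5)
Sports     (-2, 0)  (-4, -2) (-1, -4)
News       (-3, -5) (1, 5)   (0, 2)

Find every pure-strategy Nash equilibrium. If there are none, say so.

Service A against Sports: payoffs 1, -1, -2, -3 → best response Originals.
Service A against News: payoffs 4, -5, -4, 1 → best response Originals.
Service A against Bundled: payoffs 3, -2, -1, 0 → best response Originals.
Service B against Originals: payoffs -5, -4, 2 → best response Bundled.
Service B against Licensed: payoffs 3, -2, -5 → best response Sports.
Service B against Sports: payoffs 0, -2, -4 → best response Sports.
Service B against News: payoffs -5, 5, 2 → best response News.
Mutual best responses: (Originals, Bundled).

Pure NE: (Originals, Bundled)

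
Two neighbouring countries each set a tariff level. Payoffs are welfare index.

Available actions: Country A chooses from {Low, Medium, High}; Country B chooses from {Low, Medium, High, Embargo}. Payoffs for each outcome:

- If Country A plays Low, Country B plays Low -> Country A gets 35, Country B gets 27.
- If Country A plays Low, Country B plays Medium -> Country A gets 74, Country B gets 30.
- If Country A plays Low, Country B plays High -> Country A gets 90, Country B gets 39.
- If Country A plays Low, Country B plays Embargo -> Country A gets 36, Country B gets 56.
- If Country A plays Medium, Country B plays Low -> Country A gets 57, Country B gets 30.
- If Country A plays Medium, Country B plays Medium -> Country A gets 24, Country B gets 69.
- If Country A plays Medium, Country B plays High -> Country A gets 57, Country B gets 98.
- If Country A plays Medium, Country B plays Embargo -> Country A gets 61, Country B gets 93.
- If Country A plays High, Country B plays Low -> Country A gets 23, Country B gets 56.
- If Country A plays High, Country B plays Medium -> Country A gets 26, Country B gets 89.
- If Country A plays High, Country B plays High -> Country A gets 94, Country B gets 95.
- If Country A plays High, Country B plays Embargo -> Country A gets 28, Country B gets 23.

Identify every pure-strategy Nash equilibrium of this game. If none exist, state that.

The unique pure-strategy Nash equilibrium is (High, High).

For each player, find the best response to each opponent profile; mutual best responses are the pure NE.
Country A against Low: payoffs 35, 57, 23 → best response Medium.
Country A against Medium: payoffs 74, 24, 26 → best response Low.
Country A against High: payoffs 90, 57, 94 → best response High.
Country A against Embargo: payoffs 36, 61, 28 → best response Medium.
Country B against Low: payoffs 27, 30, 39, 56 → best response Embargo.
Country B against Medium: payoffs 30, 69, 98, 93 → best response High.
Country B against High: payoffs 56, 89, 95, 23 → best response High.
Mutual best responses: (High, High).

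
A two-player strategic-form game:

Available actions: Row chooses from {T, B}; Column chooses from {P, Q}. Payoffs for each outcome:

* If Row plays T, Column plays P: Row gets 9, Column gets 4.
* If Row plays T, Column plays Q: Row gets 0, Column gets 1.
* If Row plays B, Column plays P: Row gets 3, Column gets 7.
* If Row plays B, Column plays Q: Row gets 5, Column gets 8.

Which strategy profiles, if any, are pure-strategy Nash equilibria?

The pure Nash equilibria are (T, P) and (B, Q).

Row against P: payoffs 9, 3 → best response T.
Row against Q: payoffs 0, 5 → best response B.
Column against T: payoffs 4, 1 → best response P.
Column against B: payoffs 7, 8 → best response Q.
Mutual best responses: (T, P); (B, Q).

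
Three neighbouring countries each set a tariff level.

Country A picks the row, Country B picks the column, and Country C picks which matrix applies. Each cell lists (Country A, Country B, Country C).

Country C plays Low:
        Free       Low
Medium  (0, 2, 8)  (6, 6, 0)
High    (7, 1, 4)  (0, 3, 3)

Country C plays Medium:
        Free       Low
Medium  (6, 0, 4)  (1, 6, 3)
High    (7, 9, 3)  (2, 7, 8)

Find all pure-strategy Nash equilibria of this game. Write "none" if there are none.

(Medium, Free, Low): Country A can switch to High (0 → 7). Not NE.
(Medium, Free, Medium): Country A can switch to High (6 → 7). Not NE.
(Medium, Low, Low): Country C can switch to Medium (0 → 3). Not NE.
(Medium, Low, Medium): Country A can switch to High (1 → 2). Not NE.
(High, Free, Low): Country B can switch to Low (1 → 3). Not NE.
(High, Free, Medium): Country C can switch to Low (3 → 4). Not NE.
(High, Low, Low): Country A can switch to Medium (0 → 6). Not NE.
(High, Low, Medium): Country B can switch to Free (7 → 9). Not NE.

none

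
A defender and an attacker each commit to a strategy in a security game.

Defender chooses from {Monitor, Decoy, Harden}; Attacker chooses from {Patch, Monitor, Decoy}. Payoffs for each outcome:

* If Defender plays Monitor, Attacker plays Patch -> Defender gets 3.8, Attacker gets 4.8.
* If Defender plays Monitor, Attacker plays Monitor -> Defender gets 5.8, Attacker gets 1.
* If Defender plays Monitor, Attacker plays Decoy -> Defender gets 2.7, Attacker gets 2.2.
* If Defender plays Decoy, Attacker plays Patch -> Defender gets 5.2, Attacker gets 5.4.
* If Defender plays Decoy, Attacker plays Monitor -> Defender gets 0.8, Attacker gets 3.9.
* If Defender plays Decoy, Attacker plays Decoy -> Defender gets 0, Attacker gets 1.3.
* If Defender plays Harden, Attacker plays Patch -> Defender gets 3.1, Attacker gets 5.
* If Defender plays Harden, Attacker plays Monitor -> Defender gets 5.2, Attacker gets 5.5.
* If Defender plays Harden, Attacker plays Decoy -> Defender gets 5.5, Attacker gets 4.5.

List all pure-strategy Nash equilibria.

The unique pure-strategy Nash equilibrium is (Decoy, Patch).

For each strategy profile, look for a profitable unilateral deviation.
(Monitor, Patch): Defender can switch to Decoy (3.8 → 5.2). Not NE.
(Monitor, Monitor): Attacker can switch to Patch (1 → 4.8). Not NE.
(Monitor, Decoy): Defender can switch to Harden (2.7 → 5.5). Not NE.
(Decoy, Patch): Defender gets 5.2, best alternative 3.8; Attacker gets 5.4, best alternative 3.9. No profitable deviation — NE.
(Decoy, Monitor): Defender can switch to Monitor (0.8 → 5.8). Not NE.
(Decoy, Decoy): Defender can switch to Monitor (0 → 2.7). Not NE.
(Harden, Patch): Defender can switch to Monitor (3.1 → 3.8). Not NE.
(Harden, Monitor): Defender can switch to Monitor (5.2 → 5.8). Not NE.
(Harden, Decoy): Attacker can switch to Patch (4.5 → 5). Not NE.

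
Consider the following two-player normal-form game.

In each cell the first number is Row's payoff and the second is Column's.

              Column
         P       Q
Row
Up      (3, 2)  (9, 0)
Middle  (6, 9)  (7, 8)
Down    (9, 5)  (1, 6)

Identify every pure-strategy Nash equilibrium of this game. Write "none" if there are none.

For each strategy profile, look for a profitable unilateral deviation.
(Up, P): Row can switch to Middle (3 → 6). Not NE.
(Up, Q): Column can switch to P (0 → 2). Not NE.
(Middle, P): Row can switch to Down (6 → 9). Not NE.
(Middle, Q): Row can switch to Up (7 → 9). Not NE.
(Down, P): Column can switch to Q (5 → 6). Not NE.
(Down, Q): Row can switch to Up (1 → 9). Not NE.

No pure-strategy Nash equilibrium.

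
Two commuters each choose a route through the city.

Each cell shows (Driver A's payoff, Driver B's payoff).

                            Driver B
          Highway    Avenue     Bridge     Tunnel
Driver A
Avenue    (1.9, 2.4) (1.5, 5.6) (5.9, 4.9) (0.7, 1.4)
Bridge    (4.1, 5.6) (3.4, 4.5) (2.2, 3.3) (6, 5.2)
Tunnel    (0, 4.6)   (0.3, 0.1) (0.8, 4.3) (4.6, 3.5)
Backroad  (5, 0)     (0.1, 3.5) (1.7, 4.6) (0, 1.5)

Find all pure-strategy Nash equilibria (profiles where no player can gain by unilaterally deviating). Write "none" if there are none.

none

Check each profile: it is a Nash equilibrium iff no player can strictly gain by switching unilaterally.
(Avenue, Highway): Driver A can switch to Bridge (1.9 → 4.1). Not NE.
(Avenue, Avenue): Driver A can switch to Bridge (1.5 → 3.4). Not NE.
(Avenue, Bridge): Driver B can switch to Avenue (4.9 → 5.6). Not NE.
(Avenue, Tunnel): Driver A can switch to Bridge (0.7 → 6). Not NE.
(Bridge, Highway): Driver A can switch to Backroad (4.1 → 5). Not NE.
(Bridge, Avenue): Driver B can switch to Highway (4.5 → 5.6). Not NE.
(Bridge, Bridge): Driver A can switch to Avenue (2.2 → 5.9). Not NE.
(Bridge, Tunnel): Driver B can switch to Highway (5.2 → 5.6). Not NE.
(The remaining 8 profiles each have a profitable deviation by the same check.)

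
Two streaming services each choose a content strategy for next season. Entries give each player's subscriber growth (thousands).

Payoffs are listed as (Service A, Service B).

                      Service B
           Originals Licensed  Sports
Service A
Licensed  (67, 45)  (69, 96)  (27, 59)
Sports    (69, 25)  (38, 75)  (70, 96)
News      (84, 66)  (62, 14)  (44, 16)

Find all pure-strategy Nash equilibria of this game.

(Licensed, Licensed); (Sports, Sports); (News, Originals)

(Licensed, Originals): Service A can switch to Sports (67 → 69). Not NE.
(Licensed, Licensed): Service A gets 69, best alternative 62; Service B gets 96, best alternative 59. No profitable deviation — NE.
(Licensed, Sports): Service A can switch to Sports (27 → 70). Not NE.
(Sports, Originals): Service A can switch to News (69 → 84). Not NE.
(Sports, Licensed): Service A can switch to Licensed (38 → 69). Not NE.
(Sports, Sports): Service A gets 70, best alternative 44; Service B gets 96, best alternative 75. No profitable deviation — NE.
(News, Originals): Service A gets 84, best alternative 69; Service B gets 66, best alternative 16. No profitable deviation — NE.
(News, Licensed): Service A can switch to Licensed (62 → 69). Not NE.
(News, Sports): Service A can switch to Sports (44 → 70). Not NE.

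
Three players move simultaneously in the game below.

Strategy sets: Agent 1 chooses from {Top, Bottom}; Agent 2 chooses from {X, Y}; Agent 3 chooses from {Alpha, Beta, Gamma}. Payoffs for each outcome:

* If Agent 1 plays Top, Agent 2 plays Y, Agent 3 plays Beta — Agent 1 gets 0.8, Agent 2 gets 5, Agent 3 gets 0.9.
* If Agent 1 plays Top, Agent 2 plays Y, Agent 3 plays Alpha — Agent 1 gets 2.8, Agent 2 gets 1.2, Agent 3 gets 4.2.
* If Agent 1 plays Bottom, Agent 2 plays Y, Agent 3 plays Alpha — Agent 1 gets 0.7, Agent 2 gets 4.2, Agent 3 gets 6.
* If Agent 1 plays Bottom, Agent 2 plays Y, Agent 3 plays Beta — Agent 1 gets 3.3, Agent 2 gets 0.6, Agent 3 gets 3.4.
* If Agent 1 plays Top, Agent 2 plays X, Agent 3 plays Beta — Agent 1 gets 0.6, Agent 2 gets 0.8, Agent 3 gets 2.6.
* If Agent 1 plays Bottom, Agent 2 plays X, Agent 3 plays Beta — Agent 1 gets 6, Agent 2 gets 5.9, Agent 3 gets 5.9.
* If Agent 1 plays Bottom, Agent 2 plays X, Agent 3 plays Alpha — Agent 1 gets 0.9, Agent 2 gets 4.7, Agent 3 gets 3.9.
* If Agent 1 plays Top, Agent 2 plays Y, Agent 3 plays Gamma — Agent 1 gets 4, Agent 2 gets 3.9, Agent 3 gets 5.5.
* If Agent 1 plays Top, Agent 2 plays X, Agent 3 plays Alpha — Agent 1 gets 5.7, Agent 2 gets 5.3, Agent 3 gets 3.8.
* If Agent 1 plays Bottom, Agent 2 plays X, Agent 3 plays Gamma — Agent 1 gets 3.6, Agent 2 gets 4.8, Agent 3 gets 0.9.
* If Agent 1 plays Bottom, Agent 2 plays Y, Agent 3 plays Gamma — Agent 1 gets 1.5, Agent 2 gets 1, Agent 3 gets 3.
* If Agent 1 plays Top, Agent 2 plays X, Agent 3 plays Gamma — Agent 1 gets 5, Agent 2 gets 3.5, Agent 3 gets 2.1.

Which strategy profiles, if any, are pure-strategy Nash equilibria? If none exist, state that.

(Top, X, Alpha), (Top, Y, Gamma), (Bottom, X, Beta)

Agent 1 against (X, Alpha): payoffs 5.7, 0.9 → best response Top.
Agent 1 against (X, Beta): payoffs 0.6, 6 → best response Bottom.
Agent 1 against (X, Gamma): payoffs 5, 3.6 → best response Top.
Agent 1 against (Y, Alpha): payoffs 2.8, 0.7 → best response Top.
Agent 1 against (Y, Beta): payoffs 0.8, 3.3 → best response Bottom.
Agent 1 against (Y, Gamma): payoffs 4, 1.5 → best response Top.
Agent 2 against (Top, Alpha): payoffs 5.3, 1.2 → best response X.
Agent 2 against (Top, Beta): payoffs 0.8, 5 → best response Y.
Agent 2 against (Top, Gamma): payoffs 3.5, 3.9 → best response Y.
Agent 2 against (Bottom, Alpha): payoffs 4.7, 4.2 → best response X.
Agent 2 against (Bottom, Beta): payoffs 5.9, 0.6 → best response X.
Agent 2 against (Bottom, Gamma): payoffs 4.8, 1 → best response X.
Agent 3 against (Top, X): payoffs 3.8, 2.6, 2.1 → best response Alpha.
Agent 3 against (Top, Y): payoffs 4.2, 0.9, 5.5 → best response Gamma.
Agent 3 against (Bottom, X): payoffs 3.9, 5.9, 0.9 → best response Beta.
Agent 3 against (Bottom, Y): payoffs 6, 3.4, 3 → best response Alpha.
Mutual best responses: (Top, X, Alpha); (Top, Y, Gamma); (Bottom, X, Beta).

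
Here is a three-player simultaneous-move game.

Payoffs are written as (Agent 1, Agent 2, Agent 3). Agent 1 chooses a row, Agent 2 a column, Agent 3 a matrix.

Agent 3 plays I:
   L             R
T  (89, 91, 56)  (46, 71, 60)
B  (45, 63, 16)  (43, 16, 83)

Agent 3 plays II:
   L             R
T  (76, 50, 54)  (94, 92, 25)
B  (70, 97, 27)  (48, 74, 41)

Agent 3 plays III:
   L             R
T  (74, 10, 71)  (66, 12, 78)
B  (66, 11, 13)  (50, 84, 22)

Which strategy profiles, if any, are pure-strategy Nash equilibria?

The unique pure-strategy Nash equilibrium is (T, R, III).

(T, L, I): Agent 3 can switch to III (56 → 71). Not NE.
(T, L, II): Agent 2 can switch to R (50 → 92). Not NE.
(T, L, III): Agent 2 can switch to R (10 → 12). Not NE.
(T, R, I): Agent 2 can switch to L (71 → 91). Not NE.
(T, R, II): Agent 3 can switch to I (25 → 60). Not NE.
(T, R, III): Agent 1 gets 66, best alternative 50; Agent 2 gets 12, best alternative 10; Agent 3 gets 78, best alternative 60. No profitable deviation — NE.
(B, L, I): Agent 1 can switch to T (45 → 89). Not NE.
(B, L, II): Agent 1 can switch to T (70 → 76). Not NE.
(B, L, III): Agent 1 can switch to T (66 → 74). Not NE.
(The remaining 3 profiles each have a profitable deviation by the same check.)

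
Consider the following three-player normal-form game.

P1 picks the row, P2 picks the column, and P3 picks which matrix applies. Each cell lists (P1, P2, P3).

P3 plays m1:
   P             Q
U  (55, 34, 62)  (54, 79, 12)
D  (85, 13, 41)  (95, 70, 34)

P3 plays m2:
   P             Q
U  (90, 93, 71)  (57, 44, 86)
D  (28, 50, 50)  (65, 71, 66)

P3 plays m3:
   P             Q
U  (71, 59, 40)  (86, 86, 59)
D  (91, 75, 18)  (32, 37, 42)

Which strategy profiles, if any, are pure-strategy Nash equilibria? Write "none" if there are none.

(U, P, m2) and (D, Q, m2)

P1 against (P, m1): payoffs 55, 85 → best response D.
P1 against (P, m2): payoffs 90, 28 → best response U.
P1 against (P, m3): payoffs 71, 91 → best response D.
P1 against (Q, m1): payoffs 54, 95 → best response D.
P1 against (Q, m2): payoffs 57, 65 → best response D.
P1 against (Q, m3): payoffs 86, 32 → best response U.
P2 against (U, m1): payoffs 34, 79 → best response Q.
P2 against (U, m2): payoffs 93, 44 → best response P.
P2 against (U, m3): payoffs 59, 86 → best response Q.
P2 against (D, m1): payoffs 13, 70 → best response Q.
P2 against (D, m2): payoffs 50, 71 → best response Q.
P2 against (D, m3): payoffs 75, 37 → best response P.
P3 against (U, P): payoffs 62, 71, 40 → best response m2.
P3 against (U, Q): payoffs 12, 86, 59 → best response m2.
P3 against (D, P): payoffs 41, 50, 18 → best response m2.
P3 against (D, Q): payoffs 34, 66, 42 → best response m2.
Mutual best responses: (U, P, m2); (D, Q, m2).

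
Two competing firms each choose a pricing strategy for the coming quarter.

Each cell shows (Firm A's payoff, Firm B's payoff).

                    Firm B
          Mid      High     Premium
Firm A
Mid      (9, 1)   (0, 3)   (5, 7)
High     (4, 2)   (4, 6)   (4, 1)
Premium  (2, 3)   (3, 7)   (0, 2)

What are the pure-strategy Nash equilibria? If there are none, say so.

(Mid, Premium); (High, High)

Firm A against Mid: payoffs 9, 4, 2 → best response Mid.
Firm A against High: payoffs 0, 4, 3 → best response High.
Firm A against Premium: payoffs 5, 4, 0 → best response Mid.
Firm B against Mid: payoffs 1, 3, 7 → best response Premium.
Firm B against High: payoffs 2, 6, 1 → best response High.
Firm B against Premium: payoffs 3, 7, 2 → best response High.
Mutual best responses: (Mid, Premium); (High, High).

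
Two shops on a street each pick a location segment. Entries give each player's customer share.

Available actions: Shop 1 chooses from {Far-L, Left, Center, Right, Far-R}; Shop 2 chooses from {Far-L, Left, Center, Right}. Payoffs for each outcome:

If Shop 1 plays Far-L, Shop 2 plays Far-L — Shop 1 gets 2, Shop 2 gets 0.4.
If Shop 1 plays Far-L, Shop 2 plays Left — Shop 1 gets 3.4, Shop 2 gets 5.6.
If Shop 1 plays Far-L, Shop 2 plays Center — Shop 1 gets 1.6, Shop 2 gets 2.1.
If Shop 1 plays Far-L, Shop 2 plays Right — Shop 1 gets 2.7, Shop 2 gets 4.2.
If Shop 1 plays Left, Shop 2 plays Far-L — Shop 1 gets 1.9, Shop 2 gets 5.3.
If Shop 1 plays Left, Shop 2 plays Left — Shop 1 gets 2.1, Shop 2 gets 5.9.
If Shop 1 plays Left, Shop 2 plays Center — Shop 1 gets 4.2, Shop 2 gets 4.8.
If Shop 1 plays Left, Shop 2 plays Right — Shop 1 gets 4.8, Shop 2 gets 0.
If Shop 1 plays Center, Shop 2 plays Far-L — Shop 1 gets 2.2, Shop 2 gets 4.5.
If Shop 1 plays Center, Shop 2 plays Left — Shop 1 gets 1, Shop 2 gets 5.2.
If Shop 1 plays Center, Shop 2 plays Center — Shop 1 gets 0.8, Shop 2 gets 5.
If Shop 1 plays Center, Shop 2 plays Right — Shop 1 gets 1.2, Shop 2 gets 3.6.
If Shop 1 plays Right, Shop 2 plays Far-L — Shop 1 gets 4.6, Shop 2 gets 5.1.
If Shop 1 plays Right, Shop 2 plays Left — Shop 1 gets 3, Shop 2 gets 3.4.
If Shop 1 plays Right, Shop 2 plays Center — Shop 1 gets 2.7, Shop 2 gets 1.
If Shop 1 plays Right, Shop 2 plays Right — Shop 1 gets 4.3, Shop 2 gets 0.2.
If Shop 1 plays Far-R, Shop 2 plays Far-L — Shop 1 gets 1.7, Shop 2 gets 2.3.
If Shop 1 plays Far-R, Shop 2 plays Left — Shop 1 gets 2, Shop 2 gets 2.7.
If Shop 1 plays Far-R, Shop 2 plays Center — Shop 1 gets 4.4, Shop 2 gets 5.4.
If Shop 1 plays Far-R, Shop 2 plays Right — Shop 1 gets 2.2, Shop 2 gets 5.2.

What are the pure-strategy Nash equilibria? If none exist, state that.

(Far-L, Far-L): Shop 1 can switch to Center (2 → 2.2). Not NE.
(Far-L, Left): Shop 1 gets 3.4, best alternative 3; Shop 2 gets 5.6, best alternative 4.2. No profitable deviation — NE.
(Far-L, Center): Shop 1 can switch to Left (1.6 → 4.2). Not NE.
(Far-L, Right): Shop 1 can switch to Left (2.7 → 4.8). Not NE.
(Left, Far-L): Shop 1 can switch to Far-L (1.9 → 2). Not NE.
(Left, Left): Shop 1 can switch to Far-L (2.1 → 3.4). Not NE.
(Left, Center): Shop 1 can switch to Far-R (4.2 → 4.4). Not NE.
(Left, Right): Shop 2 can switch to Far-L (0 → 5.3). Not NE.
(Center, Far-L): Shop 1 can switch to Right (2.2 → 4.6). Not NE.
(Right, Far-L): Shop 1 gets 4.6, best alternative 2.2; Shop 2 gets 5.1, best alternative 3.4. No profitable deviation — NE.
(Far-R, Center): Shop 1 gets 4.4, best alternative 4.2; Shop 2 gets 5.4, best alternative 5.2. No profitable deviation — NE.
(The remaining 9 profiles each have a profitable deviation by the same check.)

(Far-L, Left); (Right, Far-L); (Far-R, Center)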